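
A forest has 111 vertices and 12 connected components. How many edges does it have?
99 (Each of the 12 component trees on V_i vertices has V_i - 1 edges; summing gives V - C = 111 - 12 = 99)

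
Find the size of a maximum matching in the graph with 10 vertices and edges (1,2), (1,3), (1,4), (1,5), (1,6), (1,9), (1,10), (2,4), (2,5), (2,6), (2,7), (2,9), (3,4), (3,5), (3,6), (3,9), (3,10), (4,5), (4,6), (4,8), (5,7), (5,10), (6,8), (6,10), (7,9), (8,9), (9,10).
5 (matching: (1,6), (2,7), (3,5), (4,8), (9,10); upper bound floor(n/2) = floor(10/2) = 5)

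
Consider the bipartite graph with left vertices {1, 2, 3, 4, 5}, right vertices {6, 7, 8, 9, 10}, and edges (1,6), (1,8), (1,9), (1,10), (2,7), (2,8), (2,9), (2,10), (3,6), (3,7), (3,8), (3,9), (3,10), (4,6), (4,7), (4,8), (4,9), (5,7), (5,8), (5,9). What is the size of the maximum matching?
5 (matching: (1,10), (2,9), (3,8), (4,6), (5,7); upper bound min(|L|,|R|) = min(5,5) = 5)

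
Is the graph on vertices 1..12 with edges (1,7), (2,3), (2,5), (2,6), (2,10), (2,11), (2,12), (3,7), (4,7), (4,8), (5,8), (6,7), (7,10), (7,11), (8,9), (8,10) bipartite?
Yes. Partition: {1, 3, 4, 5, 6, 9, 10, 11, 12}, {2, 7, 8}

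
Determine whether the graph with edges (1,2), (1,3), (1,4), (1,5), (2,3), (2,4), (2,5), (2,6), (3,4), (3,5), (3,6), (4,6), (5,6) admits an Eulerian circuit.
No (2 vertices have odd degree: {2, 3}; Eulerian circuit requires 0)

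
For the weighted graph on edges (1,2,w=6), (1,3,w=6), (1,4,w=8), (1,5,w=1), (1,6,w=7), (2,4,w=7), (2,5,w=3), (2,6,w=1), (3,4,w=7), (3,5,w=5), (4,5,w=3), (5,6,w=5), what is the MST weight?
13 (MST edges: (1,5,w=1), (2,5,w=3), (2,6,w=1), (3,5,w=5), (4,5,w=3); sum of weights 1 + 3 + 1 + 5 + 3 = 13)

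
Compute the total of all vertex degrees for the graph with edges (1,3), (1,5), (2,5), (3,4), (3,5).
10 (handshake: sum of degrees = 2|E| = 2 x 5 = 10)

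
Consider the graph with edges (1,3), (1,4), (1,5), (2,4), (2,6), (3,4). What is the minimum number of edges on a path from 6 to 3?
3 (path: 6 -> 2 -> 4 -> 3, 3 edges)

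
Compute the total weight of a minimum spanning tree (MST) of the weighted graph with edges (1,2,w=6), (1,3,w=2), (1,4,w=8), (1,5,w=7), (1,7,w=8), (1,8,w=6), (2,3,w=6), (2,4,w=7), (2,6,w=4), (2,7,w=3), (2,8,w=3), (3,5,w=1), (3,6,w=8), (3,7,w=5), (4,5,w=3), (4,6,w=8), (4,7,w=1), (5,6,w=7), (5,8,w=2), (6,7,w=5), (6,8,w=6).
16 (MST edges: (1,3,w=2), (2,6,w=4), (2,7,w=3), (2,8,w=3), (3,5,w=1), (4,7,w=1), (5,8,w=2); sum of weights 2 + 4 + 3 + 3 + 1 + 1 + 2 = 16)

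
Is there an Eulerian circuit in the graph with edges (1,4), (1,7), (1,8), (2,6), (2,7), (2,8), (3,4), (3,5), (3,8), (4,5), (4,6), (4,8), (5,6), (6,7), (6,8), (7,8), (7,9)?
No (8 vertices have odd degree: {1, 2, 3, 4, 5, 6, 7, 9}; Eulerian circuit requires 0)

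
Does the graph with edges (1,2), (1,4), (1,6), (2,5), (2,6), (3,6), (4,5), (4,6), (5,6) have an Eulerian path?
No (6 vertices have odd degree: {1, 2, 3, 4, 5, 6}; Eulerian path requires 0 or 2)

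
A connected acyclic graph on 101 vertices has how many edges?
100 (A tree on V vertices has V - 1 edges, so 101 - 1 = 100)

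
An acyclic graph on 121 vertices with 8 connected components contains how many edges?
113 (Each of the 8 component trees on V_i vertices has V_i - 1 edges; summing gives V - C = 121 - 8 = 113)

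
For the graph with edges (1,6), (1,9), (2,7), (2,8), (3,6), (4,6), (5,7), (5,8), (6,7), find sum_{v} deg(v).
18 (handshake: sum of degrees = 2|E| = 2 x 9 = 18)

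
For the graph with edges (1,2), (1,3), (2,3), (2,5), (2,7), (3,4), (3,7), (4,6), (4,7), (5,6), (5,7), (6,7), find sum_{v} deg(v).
24 (handshake: sum of degrees = 2|E| = 2 x 12 = 24)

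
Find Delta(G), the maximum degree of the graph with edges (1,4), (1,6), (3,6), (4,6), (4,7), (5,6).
4 (attained at vertex 6)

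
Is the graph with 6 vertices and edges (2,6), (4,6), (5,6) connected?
No, it has 3 components: {1}, {2, 4, 5, 6}, {3}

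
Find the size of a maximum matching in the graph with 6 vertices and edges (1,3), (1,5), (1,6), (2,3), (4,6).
3 (matching: (1,5), (2,3), (4,6); upper bound floor(n/2) = floor(6/2) = 3)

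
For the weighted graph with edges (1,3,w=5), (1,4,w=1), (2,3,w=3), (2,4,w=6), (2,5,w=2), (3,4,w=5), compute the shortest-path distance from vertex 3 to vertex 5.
5 (path: 3 -> 2 -> 5; weights 3 + 2 = 5)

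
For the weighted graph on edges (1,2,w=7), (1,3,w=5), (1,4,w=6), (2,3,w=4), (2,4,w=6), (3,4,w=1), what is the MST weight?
10 (MST edges: (1,3,w=5), (2,3,w=4), (3,4,w=1); sum of weights 5 + 4 + 1 = 10)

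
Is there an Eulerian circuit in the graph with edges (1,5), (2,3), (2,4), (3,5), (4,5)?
No (2 vertices have odd degree: {1, 5}; Eulerian circuit requires 0)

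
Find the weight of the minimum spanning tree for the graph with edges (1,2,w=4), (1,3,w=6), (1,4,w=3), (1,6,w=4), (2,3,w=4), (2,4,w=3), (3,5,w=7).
21 (MST edges: (1,4,w=3), (1,6,w=4), (2,3,w=4), (2,4,w=3), (3,5,w=7); sum of weights 3 + 4 + 4 + 3 + 7 = 21)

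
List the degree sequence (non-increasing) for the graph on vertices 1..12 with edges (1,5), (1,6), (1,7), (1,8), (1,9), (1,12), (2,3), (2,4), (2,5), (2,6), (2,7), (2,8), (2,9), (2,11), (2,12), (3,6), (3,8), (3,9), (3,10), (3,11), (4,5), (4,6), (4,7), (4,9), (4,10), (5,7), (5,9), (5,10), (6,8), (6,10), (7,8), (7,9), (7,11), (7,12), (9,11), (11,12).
[9, 8, 7, 6, 6, 6, 6, 6, 5, 5, 4, 4] (degrees: deg(1)=6, deg(2)=9, deg(3)=6, deg(4)=6, deg(5)=6, deg(6)=6, deg(7)=8, deg(8)=5, deg(9)=7, deg(10)=4, deg(11)=5, deg(12)=4)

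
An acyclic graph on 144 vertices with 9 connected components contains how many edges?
135 (Each of the 9 component trees on V_i vertices has V_i - 1 edges; summing gives V - C = 144 - 9 = 135)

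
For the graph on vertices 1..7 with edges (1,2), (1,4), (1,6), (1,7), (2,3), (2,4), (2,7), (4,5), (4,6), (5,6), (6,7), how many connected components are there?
1 (components: {1, 2, 3, 4, 5, 6, 7})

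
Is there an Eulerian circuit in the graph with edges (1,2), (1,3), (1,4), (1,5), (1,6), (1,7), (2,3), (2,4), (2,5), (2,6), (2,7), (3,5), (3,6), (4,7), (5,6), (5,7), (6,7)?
No (4 vertices have odd degree: {4, 5, 6, 7}; Eulerian circuit requires 0)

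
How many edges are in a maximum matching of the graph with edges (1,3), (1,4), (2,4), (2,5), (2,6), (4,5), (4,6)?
3 (matching: (1,3), (2,5), (4,6); upper bound floor(n/2) = floor(6/2) = 3)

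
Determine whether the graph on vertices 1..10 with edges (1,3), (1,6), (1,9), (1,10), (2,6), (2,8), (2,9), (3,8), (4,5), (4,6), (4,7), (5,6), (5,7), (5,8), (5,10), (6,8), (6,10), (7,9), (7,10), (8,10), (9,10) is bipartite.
No (odd cycle of length 3: 10 -> 1 -> 9 -> 10)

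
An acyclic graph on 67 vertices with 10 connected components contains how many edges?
57 (Each of the 10 component trees on V_i vertices has V_i - 1 edges; summing gives V - C = 67 - 10 = 57)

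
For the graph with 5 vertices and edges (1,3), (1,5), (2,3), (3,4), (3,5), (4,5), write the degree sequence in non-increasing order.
[4, 3, 2, 2, 1] (degrees: deg(1)=2, deg(2)=1, deg(3)=4, deg(4)=2, deg(5)=3)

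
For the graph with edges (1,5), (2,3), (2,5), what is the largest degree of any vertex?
2 (attained at vertices 2, 5)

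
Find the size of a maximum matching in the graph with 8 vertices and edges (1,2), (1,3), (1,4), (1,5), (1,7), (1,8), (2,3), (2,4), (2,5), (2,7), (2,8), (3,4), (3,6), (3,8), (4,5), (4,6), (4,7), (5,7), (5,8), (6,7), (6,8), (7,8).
4 (matching: (1,8), (2,3), (4,6), (5,7); upper bound floor(n/2) = floor(8/2) = 4)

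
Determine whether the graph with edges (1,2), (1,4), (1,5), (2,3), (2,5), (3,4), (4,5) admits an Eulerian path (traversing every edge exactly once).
No (4 vertices have odd degree: {1, 2, 4, 5}; Eulerian path requires 0 or 2)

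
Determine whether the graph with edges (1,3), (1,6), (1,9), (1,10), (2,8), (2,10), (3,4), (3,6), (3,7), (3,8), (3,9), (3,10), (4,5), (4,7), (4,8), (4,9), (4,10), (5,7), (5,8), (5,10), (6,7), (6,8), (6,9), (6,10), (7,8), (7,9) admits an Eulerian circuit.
No (2 vertices have odd degree: {3, 9}; Eulerian circuit requires 0)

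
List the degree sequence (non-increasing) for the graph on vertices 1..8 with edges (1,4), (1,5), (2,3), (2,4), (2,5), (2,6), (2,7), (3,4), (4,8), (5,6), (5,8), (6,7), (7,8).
[5, 4, 4, 3, 3, 3, 2, 2] (degrees: deg(1)=2, deg(2)=5, deg(3)=2, deg(4)=4, deg(5)=4, deg(6)=3, deg(7)=3, deg(8)=3)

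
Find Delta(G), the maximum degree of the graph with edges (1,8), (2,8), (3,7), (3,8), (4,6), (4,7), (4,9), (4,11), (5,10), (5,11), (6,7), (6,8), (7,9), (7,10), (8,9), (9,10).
5 (attained at vertices 7, 8)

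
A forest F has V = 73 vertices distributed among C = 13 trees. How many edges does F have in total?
60 (Each of the 13 component trees on V_i vertices has V_i - 1 edges; summing gives V - C = 73 - 13 = 60)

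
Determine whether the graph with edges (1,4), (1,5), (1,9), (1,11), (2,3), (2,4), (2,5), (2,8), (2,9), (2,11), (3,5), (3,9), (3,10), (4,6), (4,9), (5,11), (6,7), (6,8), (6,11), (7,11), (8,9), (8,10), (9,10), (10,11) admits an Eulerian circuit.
Yes (the graph is connected and all 11 vertices have even degree)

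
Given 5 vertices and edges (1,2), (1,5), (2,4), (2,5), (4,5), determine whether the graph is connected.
No, it has 2 components: {1, 2, 4, 5}, {3}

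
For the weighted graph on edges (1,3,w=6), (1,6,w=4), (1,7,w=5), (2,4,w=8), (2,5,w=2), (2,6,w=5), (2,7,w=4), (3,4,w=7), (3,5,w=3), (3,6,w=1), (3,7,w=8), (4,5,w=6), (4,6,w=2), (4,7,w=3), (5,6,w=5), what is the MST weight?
15 (MST edges: (1,6,w=4), (2,5,w=2), (3,5,w=3), (3,6,w=1), (4,6,w=2), (4,7,w=3); sum of weights 4 + 2 + 3 + 1 + 2 + 3 = 15)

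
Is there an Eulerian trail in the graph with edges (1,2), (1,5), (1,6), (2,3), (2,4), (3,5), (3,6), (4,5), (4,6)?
No (6 vertices have odd degree: {1, 2, 3, 4, 5, 6}; Eulerian path requires 0 or 2)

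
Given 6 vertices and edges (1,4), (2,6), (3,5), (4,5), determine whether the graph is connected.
No, it has 2 components: {1, 3, 4, 5}, {2, 6}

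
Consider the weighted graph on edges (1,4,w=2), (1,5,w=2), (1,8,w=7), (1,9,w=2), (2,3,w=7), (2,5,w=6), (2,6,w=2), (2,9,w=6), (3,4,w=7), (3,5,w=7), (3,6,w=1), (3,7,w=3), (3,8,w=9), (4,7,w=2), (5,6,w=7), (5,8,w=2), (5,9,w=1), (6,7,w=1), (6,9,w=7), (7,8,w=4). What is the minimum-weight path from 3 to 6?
1 (path: 3 -> 6; weights 1 = 1)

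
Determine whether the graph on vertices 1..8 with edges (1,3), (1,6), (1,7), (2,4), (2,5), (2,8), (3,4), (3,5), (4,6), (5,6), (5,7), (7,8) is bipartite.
Yes. Partition: {1, 4, 5, 8}, {2, 3, 6, 7}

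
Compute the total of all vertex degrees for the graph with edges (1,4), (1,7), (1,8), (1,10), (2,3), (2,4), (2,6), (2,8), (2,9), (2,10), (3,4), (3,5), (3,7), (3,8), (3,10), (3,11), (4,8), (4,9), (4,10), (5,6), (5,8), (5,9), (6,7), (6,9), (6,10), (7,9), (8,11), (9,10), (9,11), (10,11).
60 (handshake: sum of degrees = 2|E| = 2 x 30 = 60)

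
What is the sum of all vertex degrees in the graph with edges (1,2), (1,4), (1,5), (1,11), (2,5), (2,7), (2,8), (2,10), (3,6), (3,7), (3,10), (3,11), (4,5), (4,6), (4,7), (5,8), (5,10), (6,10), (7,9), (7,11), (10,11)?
42 (handshake: sum of degrees = 2|E| = 2 x 21 = 42)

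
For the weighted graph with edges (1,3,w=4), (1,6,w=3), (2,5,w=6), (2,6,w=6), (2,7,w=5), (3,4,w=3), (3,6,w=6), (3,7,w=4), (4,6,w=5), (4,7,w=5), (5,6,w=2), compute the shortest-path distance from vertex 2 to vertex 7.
5 (path: 2 -> 7; weights 5 = 5)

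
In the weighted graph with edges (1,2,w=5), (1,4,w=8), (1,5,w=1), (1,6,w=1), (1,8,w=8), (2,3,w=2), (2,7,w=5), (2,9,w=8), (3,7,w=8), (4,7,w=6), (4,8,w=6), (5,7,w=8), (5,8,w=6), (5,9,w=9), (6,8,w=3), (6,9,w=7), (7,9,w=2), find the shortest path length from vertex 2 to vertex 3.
2 (path: 2 -> 3; weights 2 = 2)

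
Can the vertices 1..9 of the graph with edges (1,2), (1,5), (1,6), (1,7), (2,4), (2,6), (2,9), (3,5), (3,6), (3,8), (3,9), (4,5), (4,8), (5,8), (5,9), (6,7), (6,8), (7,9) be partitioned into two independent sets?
No (odd cycle of length 3: 2 -> 1 -> 6 -> 2)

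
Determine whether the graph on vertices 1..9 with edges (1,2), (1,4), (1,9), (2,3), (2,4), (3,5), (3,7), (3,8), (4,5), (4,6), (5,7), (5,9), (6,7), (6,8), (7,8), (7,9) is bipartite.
No (odd cycle of length 3: 4 -> 1 -> 2 -> 4)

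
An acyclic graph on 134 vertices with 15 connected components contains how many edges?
119 (Each of the 15 component trees on V_i vertices has V_i - 1 edges; summing gives V - C = 134 - 15 = 119)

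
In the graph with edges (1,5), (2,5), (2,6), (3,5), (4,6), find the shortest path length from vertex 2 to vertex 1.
2 (path: 2 -> 5 -> 1, 2 edges)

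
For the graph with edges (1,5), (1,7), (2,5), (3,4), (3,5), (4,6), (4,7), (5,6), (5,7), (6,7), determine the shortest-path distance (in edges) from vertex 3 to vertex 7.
2 (path: 3 -> 4 -> 7, 2 edges)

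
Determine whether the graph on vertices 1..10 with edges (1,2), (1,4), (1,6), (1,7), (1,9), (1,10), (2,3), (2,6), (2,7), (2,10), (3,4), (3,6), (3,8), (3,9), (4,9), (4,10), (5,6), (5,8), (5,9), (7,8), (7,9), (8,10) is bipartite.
No (odd cycle of length 3: 7 -> 1 -> 9 -> 7)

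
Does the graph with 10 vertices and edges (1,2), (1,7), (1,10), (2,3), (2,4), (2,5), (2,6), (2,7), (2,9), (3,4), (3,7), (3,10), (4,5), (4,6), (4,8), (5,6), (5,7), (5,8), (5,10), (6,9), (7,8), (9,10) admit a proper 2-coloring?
No (odd cycle of length 3: 7 -> 1 -> 2 -> 7)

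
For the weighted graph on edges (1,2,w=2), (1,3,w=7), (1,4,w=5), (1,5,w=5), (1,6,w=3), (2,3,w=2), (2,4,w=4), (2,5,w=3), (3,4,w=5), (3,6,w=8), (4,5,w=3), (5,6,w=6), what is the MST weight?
13 (MST edges: (1,2,w=2), (1,6,w=3), (2,3,w=2), (2,5,w=3), (4,5,w=3); sum of weights 2 + 3 + 2 + 3 + 3 = 13)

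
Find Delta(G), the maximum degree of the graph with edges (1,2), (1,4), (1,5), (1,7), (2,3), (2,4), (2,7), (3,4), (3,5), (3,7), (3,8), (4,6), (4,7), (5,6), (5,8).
5 (attained at vertices 3, 4)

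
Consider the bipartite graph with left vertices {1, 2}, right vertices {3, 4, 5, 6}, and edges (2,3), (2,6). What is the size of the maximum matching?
1 (matching: (2,6); upper bound min(|L|,|R|) = min(2,4) = 2)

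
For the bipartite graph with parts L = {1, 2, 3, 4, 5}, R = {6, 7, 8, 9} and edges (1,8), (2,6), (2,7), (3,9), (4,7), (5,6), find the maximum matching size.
4 (matching: (1,8), (2,7), (3,9), (5,6); upper bound min(|L|,|R|) = min(5,4) = 4)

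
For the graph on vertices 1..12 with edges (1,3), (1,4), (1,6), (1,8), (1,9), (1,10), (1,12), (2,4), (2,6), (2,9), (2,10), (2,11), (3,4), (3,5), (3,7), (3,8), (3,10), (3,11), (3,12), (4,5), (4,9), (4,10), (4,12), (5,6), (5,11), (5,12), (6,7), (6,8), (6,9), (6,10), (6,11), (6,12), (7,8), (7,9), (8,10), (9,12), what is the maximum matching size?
6 (matching: (1,6), (2,11), (3,7), (4,5), (8,10), (9,12); upper bound floor(n/2) = floor(12/2) = 6)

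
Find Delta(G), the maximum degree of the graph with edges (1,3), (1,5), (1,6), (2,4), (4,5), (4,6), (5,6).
3 (attained at vertices 1, 4, 5, 6)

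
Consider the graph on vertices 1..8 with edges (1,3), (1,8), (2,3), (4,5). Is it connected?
No, it has 4 components: {1, 2, 3, 8}, {4, 5}, {6}, {7}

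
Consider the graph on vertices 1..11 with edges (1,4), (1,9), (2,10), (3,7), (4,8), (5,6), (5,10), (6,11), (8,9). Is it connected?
No, it has 3 components: {1, 4, 8, 9}, {2, 5, 6, 10, 11}, {3, 7}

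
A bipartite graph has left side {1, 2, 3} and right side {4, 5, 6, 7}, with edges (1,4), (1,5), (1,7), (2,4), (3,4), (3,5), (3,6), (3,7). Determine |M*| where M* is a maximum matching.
3 (matching: (1,7), (2,4), (3,6); upper bound min(|L|,|R|) = min(3,4) = 3)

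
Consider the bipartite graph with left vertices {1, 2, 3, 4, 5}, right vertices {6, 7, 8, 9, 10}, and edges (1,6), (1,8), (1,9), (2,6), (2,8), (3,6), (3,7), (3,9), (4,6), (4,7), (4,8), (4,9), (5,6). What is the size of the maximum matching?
4 (matching: (1,9), (2,8), (3,7), (4,6); upper bound min(|L|,|R|) = min(5,5) = 5)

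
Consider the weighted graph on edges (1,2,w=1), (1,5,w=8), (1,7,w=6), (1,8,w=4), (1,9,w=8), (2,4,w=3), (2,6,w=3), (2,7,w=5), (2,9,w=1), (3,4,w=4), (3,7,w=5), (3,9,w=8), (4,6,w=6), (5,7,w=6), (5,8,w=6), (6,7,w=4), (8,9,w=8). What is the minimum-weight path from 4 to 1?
4 (path: 4 -> 2 -> 1; weights 3 + 1 = 4)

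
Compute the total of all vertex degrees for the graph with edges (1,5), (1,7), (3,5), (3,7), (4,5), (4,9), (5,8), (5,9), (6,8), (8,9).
20 (handshake: sum of degrees = 2|E| = 2 x 10 = 20)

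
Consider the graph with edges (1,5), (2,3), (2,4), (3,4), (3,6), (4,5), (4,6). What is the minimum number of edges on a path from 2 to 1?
3 (path: 2 -> 4 -> 5 -> 1, 3 edges)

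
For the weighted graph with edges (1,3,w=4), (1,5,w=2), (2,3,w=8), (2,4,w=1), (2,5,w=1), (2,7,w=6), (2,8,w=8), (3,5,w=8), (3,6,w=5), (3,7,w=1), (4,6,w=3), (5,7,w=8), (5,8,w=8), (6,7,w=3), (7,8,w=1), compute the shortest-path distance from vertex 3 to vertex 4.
7 (path: 3 -> 7 -> 6 -> 4; weights 1 + 3 + 3 = 7)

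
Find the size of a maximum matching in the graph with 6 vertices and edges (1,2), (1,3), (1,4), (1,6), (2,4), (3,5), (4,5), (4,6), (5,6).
3 (matching: (1,6), (2,4), (3,5); upper bound floor(n/2) = floor(6/2) = 3)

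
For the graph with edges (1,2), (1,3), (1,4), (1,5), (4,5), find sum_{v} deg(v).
10 (handshake: sum of degrees = 2|E| = 2 x 5 = 10)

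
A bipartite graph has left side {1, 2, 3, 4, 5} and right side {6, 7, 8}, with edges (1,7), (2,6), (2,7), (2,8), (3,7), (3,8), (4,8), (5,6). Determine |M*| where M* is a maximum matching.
3 (matching: (1,7), (2,8), (5,6); upper bound min(|L|,|R|) = min(5,3) = 3)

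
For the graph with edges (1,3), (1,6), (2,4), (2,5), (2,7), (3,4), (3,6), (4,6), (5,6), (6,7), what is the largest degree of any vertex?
5 (attained at vertex 6)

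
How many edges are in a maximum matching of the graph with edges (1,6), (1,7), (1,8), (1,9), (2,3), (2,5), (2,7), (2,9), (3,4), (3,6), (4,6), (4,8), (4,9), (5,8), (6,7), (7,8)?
4 (matching: (1,7), (2,9), (3,6), (4,8); upper bound floor(n/2) = floor(9/2) = 4)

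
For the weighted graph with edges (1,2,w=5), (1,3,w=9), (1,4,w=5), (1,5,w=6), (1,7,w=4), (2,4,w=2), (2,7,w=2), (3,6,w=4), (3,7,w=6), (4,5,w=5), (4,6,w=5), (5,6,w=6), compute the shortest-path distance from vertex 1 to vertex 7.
4 (path: 1 -> 7; weights 4 = 4)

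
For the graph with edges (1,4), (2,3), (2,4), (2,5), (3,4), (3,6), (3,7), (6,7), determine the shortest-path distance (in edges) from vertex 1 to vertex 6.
3 (path: 1 -> 4 -> 3 -> 6, 3 edges)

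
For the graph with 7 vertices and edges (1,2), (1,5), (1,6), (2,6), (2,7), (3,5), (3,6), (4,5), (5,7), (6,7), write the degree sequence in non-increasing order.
[4, 4, 3, 3, 3, 2, 1] (degrees: deg(1)=3, deg(2)=3, deg(3)=2, deg(4)=1, deg(5)=4, deg(6)=4, deg(7)=3)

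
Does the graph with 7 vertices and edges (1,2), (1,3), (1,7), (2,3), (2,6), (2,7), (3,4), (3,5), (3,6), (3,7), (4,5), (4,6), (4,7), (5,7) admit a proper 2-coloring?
No (odd cycle of length 3: 2 -> 1 -> 3 -> 2)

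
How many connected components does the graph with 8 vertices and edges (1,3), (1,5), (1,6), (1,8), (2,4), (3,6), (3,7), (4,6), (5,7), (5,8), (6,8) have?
1 (components: {1, 2, 3, 4, 5, 6, 7, 8})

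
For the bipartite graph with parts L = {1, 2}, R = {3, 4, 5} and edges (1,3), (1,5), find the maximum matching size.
1 (matching: (1,5); upper bound min(|L|,|R|) = min(2,3) = 2)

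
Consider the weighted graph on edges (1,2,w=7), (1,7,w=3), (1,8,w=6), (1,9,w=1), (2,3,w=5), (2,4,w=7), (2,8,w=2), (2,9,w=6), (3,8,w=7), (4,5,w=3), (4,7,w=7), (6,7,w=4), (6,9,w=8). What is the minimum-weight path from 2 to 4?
7 (path: 2 -> 4; weights 7 = 7)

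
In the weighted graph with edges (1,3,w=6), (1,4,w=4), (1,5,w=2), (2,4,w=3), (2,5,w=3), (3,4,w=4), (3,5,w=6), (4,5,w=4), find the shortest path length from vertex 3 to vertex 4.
4 (path: 3 -> 4; weights 4 = 4)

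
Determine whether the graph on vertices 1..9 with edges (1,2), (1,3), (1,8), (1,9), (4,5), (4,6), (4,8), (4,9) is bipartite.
Yes. Partition: {1, 4, 7}, {2, 3, 5, 6, 8, 9}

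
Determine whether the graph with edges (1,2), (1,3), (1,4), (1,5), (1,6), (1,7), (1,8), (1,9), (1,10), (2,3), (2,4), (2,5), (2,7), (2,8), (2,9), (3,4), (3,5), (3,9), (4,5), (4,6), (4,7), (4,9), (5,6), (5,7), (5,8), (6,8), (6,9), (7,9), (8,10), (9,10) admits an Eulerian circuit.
No (10 vertices have odd degree: {1, 2, 3, 4, 5, 6, 7, 8, 9, 10}; Eulerian circuit requires 0)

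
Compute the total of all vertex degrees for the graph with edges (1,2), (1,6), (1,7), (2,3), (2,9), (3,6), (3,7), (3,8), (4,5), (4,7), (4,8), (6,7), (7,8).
26 (handshake: sum of degrees = 2|E| = 2 x 13 = 26)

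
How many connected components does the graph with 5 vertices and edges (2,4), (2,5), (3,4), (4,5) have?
2 (components: {1}, {2, 3, 4, 5})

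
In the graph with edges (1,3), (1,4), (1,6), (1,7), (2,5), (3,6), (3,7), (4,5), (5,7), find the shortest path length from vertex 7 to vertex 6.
2 (path: 7 -> 3 -> 6, 2 edges)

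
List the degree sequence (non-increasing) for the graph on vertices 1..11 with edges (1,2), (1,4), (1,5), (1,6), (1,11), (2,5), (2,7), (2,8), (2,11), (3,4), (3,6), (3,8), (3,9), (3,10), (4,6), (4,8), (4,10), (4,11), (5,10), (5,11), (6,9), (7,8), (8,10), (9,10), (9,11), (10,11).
[6, 6, 6, 5, 5, 5, 5, 4, 4, 4, 2] (degrees: deg(1)=5, deg(2)=5, deg(3)=5, deg(4)=6, deg(5)=4, deg(6)=4, deg(7)=2, deg(8)=5, deg(9)=4, deg(10)=6, deg(11)=6)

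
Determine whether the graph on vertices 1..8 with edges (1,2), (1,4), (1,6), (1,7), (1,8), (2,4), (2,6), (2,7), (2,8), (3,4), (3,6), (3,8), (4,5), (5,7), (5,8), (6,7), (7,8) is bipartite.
No (odd cycle of length 3: 7 -> 1 -> 2 -> 7)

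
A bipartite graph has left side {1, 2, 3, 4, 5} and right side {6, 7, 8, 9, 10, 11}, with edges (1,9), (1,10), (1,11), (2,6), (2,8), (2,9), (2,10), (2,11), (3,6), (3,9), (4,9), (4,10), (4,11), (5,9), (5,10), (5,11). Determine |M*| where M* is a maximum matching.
5 (matching: (1,11), (2,8), (3,6), (4,10), (5,9); upper bound min(|L|,|R|) = min(5,6) = 5)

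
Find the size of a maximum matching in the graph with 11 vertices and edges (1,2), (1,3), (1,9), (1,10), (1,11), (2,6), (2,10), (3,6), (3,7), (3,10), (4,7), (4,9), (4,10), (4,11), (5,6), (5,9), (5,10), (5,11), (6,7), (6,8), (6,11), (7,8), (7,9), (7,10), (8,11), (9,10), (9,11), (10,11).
5 (matching: (1,9), (3,7), (4,10), (5,11), (6,8); upper bound floor(n/2) = floor(11/2) = 5)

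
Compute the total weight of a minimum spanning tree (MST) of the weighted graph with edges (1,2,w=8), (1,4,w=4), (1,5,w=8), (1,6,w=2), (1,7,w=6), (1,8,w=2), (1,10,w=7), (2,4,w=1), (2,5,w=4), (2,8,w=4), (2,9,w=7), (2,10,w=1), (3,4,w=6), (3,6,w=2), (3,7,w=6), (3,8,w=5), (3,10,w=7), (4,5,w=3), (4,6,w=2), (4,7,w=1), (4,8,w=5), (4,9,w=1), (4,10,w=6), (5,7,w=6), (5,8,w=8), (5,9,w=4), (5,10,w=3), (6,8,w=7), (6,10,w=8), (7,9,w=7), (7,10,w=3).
15 (MST edges: (1,6,w=2), (1,8,w=2), (2,4,w=1), (2,10,w=1), (3,6,w=2), (4,5,w=3), (4,6,w=2), (4,7,w=1), (4,9,w=1); sum of weights 2 + 2 + 1 + 1 + 2 + 3 + 2 + 1 + 1 = 15)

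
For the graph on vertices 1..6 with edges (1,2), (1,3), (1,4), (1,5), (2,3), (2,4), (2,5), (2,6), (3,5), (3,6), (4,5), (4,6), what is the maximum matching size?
3 (matching: (1,2), (3,6), (4,5); upper bound floor(n/2) = floor(6/2) = 3)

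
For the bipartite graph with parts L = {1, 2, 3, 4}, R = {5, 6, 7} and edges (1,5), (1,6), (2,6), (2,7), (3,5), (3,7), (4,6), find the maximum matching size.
3 (matching: (1,6), (2,7), (3,5); upper bound min(|L|,|R|) = min(4,3) = 3)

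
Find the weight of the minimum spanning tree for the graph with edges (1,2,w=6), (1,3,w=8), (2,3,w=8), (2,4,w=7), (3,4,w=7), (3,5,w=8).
28 (MST edges: (1,2,w=6), (2,4,w=7), (3,4,w=7), (3,5,w=8); sum of weights 6 + 7 + 7 + 8 = 28)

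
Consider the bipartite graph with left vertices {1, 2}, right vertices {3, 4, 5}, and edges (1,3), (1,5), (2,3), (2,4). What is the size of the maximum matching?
2 (matching: (1,5), (2,4); upper bound min(|L|,|R|) = min(2,3) = 2)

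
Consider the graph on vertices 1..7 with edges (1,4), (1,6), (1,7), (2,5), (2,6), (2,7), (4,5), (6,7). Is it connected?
No, it has 2 components: {1, 2, 4, 5, 6, 7}, {3}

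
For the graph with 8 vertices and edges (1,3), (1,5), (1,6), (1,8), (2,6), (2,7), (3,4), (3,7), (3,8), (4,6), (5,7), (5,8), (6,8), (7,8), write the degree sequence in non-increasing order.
[5, 4, 4, 4, 4, 3, 2, 2] (degrees: deg(1)=4, deg(2)=2, deg(3)=4, deg(4)=2, deg(5)=3, deg(6)=4, deg(7)=4, deg(8)=5)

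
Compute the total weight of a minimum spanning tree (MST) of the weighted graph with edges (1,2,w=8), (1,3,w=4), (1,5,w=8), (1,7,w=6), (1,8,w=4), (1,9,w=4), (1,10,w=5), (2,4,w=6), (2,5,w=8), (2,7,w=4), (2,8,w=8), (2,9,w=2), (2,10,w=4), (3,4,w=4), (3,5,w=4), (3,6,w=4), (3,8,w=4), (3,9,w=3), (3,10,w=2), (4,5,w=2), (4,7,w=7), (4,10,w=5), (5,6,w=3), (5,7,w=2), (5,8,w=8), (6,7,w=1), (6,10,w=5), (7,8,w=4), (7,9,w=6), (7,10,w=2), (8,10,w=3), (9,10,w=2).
20 (MST edges: (1,3,w=4), (2,9,w=2), (3,10,w=2), (4,5,w=2), (5,7,w=2), (6,7,w=1), (7,10,w=2), (8,10,w=3), (9,10,w=2); sum of weights 4 + 2 + 2 + 2 + 2 + 1 + 2 + 3 + 2 = 20)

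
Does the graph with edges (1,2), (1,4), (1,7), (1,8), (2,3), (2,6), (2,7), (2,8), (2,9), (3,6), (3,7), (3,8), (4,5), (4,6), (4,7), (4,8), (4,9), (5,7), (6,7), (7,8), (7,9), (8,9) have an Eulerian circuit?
Yes (the graph is connected and all 9 vertices have even degree)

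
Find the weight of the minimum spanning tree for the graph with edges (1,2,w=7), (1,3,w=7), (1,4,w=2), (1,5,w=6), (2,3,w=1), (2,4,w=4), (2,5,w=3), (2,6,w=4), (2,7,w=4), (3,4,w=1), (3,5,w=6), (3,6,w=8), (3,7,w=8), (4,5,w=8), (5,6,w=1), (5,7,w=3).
11 (MST edges: (1,4,w=2), (2,3,w=1), (2,5,w=3), (3,4,w=1), (5,6,w=1), (5,7,w=3); sum of weights 2 + 1 + 3 + 1 + 1 + 3 = 11)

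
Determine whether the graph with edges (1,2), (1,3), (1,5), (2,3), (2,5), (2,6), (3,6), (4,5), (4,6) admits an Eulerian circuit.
No (4 vertices have odd degree: {1, 3, 5, 6}; Eulerian circuit requires 0)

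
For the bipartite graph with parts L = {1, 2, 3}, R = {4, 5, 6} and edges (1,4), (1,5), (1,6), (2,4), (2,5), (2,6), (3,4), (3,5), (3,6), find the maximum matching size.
3 (matching: (1,6), (2,5), (3,4); upper bound min(|L|,|R|) = min(3,3) = 3)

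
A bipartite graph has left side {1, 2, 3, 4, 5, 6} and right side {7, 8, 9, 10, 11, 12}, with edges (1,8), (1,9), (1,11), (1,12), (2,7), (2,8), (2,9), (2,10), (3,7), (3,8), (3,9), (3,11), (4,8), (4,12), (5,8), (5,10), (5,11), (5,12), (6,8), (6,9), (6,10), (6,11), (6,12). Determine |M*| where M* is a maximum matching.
6 (matching: (1,12), (2,10), (3,7), (4,8), (5,11), (6,9); upper bound min(|L|,|R|) = min(6,6) = 6)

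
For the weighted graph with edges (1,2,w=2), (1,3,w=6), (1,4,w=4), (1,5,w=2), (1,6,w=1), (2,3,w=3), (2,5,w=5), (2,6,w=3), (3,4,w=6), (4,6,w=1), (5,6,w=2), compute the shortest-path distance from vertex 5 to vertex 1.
2 (path: 5 -> 1; weights 2 = 2)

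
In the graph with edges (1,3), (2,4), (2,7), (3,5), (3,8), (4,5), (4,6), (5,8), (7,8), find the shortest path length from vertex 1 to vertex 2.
4 (path: 1 -> 3 -> 5 -> 4 -> 2, 4 edges)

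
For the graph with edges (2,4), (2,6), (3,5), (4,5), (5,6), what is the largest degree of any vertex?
3 (attained at vertex 5)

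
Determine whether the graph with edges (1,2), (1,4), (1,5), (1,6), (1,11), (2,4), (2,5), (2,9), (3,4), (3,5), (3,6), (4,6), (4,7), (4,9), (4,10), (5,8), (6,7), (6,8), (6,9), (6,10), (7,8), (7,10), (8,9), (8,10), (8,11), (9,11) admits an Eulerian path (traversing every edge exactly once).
No (6 vertices have odd degree: {1, 3, 4, 6, 9, 11}; Eulerian path requires 0 or 2)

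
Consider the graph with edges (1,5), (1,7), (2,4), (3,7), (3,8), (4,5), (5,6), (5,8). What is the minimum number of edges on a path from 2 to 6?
3 (path: 2 -> 4 -> 5 -> 6, 3 edges)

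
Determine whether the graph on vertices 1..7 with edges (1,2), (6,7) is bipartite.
Yes. Partition: {1, 3, 4, 5, 6}, {2, 7}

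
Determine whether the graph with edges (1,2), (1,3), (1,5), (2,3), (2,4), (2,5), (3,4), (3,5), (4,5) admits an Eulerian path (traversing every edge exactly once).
Yes (the graph is connected and exactly 2 vertices have odd degree: {1, 4}; any Eulerian path must start and end at those)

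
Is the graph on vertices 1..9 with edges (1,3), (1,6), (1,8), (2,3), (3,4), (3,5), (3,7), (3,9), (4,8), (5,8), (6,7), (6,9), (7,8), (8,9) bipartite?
Yes. Partition: {1, 2, 4, 5, 7, 9}, {3, 6, 8}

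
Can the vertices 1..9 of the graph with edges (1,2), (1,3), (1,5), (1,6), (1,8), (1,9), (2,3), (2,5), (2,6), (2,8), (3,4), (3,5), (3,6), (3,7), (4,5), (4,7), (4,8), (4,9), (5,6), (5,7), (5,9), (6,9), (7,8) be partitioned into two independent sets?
No (odd cycle of length 3: 5 -> 1 -> 9 -> 5)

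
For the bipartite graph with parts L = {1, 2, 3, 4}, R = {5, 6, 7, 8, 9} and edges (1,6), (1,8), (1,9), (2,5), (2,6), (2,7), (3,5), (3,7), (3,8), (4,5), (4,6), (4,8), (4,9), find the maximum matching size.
4 (matching: (1,9), (2,7), (3,8), (4,6); upper bound min(|L|,|R|) = min(4,5) = 4)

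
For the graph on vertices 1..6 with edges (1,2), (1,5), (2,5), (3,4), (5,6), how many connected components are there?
2 (components: {1, 2, 5, 6}, {3, 4})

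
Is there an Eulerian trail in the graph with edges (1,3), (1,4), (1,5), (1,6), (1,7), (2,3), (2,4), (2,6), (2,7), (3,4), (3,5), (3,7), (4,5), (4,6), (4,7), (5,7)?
No (4 vertices have odd degree: {1, 3, 6, 7}; Eulerian path requires 0 or 2)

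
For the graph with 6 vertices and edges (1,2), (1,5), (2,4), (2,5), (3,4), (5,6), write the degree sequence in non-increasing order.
[3, 3, 2, 2, 1, 1] (degrees: deg(1)=2, deg(2)=3, deg(3)=1, deg(4)=2, deg(5)=3, deg(6)=1)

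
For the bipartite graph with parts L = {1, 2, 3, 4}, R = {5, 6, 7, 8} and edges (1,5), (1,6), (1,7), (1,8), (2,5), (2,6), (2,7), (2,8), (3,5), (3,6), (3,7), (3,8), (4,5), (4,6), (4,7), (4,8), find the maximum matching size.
4 (matching: (1,8), (2,7), (3,6), (4,5); upper bound min(|L|,|R|) = min(4,4) = 4)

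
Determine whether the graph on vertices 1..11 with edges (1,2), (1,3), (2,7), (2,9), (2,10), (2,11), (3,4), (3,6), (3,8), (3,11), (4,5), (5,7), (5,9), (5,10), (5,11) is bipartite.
Yes. Partition: {1, 4, 6, 7, 8, 9, 10, 11}, {2, 3, 5}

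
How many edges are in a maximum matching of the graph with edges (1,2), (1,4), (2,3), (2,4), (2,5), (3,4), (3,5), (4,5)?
2 (matching: (1,4), (2,5); upper bound floor(n/2) = floor(5/2) = 2)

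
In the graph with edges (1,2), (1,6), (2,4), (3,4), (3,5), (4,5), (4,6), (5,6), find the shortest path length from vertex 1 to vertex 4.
2 (path: 1 -> 6 -> 4, 2 edges)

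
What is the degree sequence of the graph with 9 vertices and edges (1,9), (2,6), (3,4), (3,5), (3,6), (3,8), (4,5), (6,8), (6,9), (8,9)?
[4, 4, 3, 3, 2, 2, 1, 1, 0] (degrees: deg(1)=1, deg(2)=1, deg(3)=4, deg(4)=2, deg(5)=2, deg(6)=4, deg(7)=0, deg(8)=3, deg(9)=3)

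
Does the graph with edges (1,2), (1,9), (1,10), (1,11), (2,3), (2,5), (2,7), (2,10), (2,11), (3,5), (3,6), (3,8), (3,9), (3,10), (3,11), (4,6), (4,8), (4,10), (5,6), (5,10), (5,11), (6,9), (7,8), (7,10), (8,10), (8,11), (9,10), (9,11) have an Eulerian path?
No (6 vertices have odd degree: {3, 4, 5, 7, 8, 9}; Eulerian path requires 0 or 2)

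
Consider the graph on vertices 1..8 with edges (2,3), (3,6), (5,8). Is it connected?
No, it has 5 components: {1}, {2, 3, 6}, {4}, {5, 8}, {7}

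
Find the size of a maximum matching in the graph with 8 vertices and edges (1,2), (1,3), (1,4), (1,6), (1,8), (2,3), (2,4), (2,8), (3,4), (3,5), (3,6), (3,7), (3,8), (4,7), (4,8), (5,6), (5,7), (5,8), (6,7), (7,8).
4 (matching: (1,6), (2,3), (4,8), (5,7); upper bound floor(n/2) = floor(8/2) = 4)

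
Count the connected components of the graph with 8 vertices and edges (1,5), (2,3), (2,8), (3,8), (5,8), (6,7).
3 (components: {1, 2, 3, 5, 8}, {4}, {6, 7})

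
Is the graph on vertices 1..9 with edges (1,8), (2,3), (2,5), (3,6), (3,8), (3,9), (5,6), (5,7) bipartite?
Yes. Partition: {1, 3, 4, 5}, {2, 6, 7, 8, 9}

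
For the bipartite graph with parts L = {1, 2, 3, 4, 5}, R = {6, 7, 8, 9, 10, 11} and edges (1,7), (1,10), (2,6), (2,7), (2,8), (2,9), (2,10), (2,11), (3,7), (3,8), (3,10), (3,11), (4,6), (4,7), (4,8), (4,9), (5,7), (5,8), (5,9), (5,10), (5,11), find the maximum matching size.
5 (matching: (1,10), (2,11), (3,8), (4,9), (5,7); upper bound min(|L|,|R|) = min(5,6) = 5)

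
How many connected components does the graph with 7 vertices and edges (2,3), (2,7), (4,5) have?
4 (components: {1}, {2, 3, 7}, {4, 5}, {6})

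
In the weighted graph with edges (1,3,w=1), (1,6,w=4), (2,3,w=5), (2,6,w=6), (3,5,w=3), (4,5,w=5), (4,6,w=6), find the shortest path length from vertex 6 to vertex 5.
8 (path: 6 -> 1 -> 3 -> 5; weights 4 + 1 + 3 = 8)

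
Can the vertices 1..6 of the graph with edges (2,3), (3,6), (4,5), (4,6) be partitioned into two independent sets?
Yes. Partition: {1, 2, 5, 6}, {3, 4}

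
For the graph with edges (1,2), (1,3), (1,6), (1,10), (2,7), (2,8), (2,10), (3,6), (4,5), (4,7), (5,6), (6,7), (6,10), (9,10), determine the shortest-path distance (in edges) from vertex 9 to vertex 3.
3 (path: 9 -> 10 -> 6 -> 3, 3 edges)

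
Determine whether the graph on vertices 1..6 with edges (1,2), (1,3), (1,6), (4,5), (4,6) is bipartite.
Yes. Partition: {1, 4}, {2, 3, 5, 6}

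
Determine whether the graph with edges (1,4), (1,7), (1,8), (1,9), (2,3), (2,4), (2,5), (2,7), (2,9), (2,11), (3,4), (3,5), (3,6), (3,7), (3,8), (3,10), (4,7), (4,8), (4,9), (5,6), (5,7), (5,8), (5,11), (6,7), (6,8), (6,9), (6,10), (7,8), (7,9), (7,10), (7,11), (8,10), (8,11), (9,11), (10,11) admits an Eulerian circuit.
No (2 vertices have odd degree: {3, 10}; Eulerian circuit requires 0)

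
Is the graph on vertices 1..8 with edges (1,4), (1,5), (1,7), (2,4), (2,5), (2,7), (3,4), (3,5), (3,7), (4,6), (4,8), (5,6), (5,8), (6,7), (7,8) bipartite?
Yes. Partition: {1, 2, 3, 6, 8}, {4, 5, 7}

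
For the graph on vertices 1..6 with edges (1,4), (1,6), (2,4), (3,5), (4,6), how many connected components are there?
2 (components: {1, 2, 4, 6}, {3, 5})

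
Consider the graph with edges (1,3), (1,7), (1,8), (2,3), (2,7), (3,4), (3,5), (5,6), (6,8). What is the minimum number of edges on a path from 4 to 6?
3 (path: 4 -> 3 -> 5 -> 6, 3 edges)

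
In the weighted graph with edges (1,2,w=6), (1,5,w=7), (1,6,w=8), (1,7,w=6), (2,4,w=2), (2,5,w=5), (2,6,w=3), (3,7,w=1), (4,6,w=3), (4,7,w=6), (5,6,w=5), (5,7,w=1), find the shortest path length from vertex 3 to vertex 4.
7 (path: 3 -> 7 -> 4; weights 1 + 6 = 7)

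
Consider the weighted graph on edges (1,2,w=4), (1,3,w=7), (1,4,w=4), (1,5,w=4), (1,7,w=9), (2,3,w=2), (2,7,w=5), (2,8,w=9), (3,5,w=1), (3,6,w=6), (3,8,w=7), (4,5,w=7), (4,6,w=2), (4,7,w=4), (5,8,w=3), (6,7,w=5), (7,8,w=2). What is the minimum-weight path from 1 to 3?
5 (path: 1 -> 5 -> 3; weights 4 + 1 = 5)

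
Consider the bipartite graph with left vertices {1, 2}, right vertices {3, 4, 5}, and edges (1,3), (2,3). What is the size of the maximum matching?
1 (matching: (1,3); upper bound min(|L|,|R|) = min(2,3) = 2)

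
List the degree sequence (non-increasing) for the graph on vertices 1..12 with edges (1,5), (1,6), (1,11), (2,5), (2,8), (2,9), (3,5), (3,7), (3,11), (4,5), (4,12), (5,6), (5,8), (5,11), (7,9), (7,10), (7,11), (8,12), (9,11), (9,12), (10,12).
[7, 5, 4, 4, 4, 3, 3, 3, 3, 2, 2, 2] (degrees: deg(1)=3, deg(2)=3, deg(3)=3, deg(4)=2, deg(5)=7, deg(6)=2, deg(7)=4, deg(8)=3, deg(9)=4, deg(10)=2, deg(11)=5, deg(12)=4)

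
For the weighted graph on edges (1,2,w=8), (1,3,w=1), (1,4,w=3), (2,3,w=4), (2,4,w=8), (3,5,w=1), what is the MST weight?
9 (MST edges: (1,3,w=1), (1,4,w=3), (2,3,w=4), (3,5,w=1); sum of weights 1 + 3 + 4 + 1 = 9)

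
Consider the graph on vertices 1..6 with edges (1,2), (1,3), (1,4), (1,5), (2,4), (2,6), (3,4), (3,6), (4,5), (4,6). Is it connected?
Yes (BFS from 1 visits [1, 2, 3, 4, 5, 6] — all 6 vertices reached)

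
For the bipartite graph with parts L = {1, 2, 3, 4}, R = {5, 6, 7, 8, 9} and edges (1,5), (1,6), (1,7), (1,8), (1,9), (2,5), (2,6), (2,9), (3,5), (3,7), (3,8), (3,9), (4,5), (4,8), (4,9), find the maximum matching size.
4 (matching: (1,9), (2,6), (3,7), (4,8); upper bound min(|L|,|R|) = min(4,5) = 4)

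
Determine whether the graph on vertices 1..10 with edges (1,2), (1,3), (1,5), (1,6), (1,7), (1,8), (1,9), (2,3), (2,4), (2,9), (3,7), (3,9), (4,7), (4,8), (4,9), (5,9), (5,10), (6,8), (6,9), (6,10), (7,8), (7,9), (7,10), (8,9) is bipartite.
No (odd cycle of length 3: 9 -> 1 -> 6 -> 9)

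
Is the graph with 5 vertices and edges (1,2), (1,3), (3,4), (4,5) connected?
Yes (BFS from 1 visits [1, 2, 3, 4, 5] — all 5 vertices reached)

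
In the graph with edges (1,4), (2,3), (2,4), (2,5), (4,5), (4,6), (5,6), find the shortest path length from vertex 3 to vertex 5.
2 (path: 3 -> 2 -> 5, 2 edges)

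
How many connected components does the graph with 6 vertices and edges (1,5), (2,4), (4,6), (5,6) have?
2 (components: {1, 2, 4, 5, 6}, {3})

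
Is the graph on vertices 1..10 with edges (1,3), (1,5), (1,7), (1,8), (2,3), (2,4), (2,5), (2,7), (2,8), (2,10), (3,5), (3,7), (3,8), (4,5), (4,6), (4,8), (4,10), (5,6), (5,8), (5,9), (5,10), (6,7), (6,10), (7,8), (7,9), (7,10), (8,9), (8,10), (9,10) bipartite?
No (odd cycle of length 3: 8 -> 1 -> 5 -> 8)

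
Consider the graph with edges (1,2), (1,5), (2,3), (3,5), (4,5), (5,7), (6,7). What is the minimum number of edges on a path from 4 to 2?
3 (path: 4 -> 5 -> 1 -> 2, 3 edges)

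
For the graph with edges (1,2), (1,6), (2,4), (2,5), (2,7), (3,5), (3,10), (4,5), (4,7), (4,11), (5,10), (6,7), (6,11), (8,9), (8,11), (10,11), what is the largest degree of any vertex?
4 (attained at vertices 2, 4, 5, 11)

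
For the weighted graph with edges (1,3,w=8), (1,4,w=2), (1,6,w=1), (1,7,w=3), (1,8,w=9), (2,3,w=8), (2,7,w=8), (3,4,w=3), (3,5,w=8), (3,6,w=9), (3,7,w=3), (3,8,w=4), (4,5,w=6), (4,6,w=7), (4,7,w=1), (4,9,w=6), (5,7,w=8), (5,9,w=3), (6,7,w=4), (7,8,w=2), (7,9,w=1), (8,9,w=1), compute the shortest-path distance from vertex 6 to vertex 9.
5 (path: 6 -> 7 -> 9; weights 4 + 1 = 5)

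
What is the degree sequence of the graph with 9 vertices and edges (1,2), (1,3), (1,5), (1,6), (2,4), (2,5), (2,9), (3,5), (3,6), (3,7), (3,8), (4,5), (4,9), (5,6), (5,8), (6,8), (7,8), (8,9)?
[6, 5, 5, 4, 4, 4, 3, 3, 2] (degrees: deg(1)=4, deg(2)=4, deg(3)=5, deg(4)=3, deg(5)=6, deg(6)=4, deg(7)=2, deg(8)=5, deg(9)=3)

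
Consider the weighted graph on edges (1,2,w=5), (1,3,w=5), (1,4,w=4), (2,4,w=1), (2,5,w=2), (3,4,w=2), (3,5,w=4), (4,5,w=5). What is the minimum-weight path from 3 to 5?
4 (path: 3 -> 5; weights 4 = 4)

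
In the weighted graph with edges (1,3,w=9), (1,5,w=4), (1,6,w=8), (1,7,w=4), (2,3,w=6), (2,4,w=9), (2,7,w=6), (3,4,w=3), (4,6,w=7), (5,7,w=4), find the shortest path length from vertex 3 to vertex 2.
6 (path: 3 -> 2; weights 6 = 6)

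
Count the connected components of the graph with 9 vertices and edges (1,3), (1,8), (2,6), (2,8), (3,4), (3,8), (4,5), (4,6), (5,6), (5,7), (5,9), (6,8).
1 (components: {1, 2, 3, 4, 5, 6, 7, 8, 9})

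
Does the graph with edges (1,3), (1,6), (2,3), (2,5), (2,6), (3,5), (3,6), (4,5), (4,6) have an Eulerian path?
Yes (the graph is connected and exactly 2 vertices have odd degree: {2, 5}; any Eulerian path must start and end at those)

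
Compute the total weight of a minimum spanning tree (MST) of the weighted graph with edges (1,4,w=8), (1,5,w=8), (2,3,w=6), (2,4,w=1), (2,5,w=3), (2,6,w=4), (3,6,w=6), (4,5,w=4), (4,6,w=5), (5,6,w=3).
21 (MST edges: (1,5,w=8), (2,3,w=6), (2,4,w=1), (2,5,w=3), (5,6,w=3); sum of weights 8 + 6 + 1 + 3 + 3 = 21)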